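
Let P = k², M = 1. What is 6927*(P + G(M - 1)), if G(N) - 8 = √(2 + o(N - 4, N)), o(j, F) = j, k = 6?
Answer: 304788 + 6927*I*√2 ≈ 3.0479e+5 + 9796.3*I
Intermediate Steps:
P = 36 (P = 6² = 36)
G(N) = 8 + √(-2 + N) (G(N) = 8 + √(2 + (N - 4)) = 8 + √(2 + (-4 + N)) = 8 + √(-2 + N))
6927*(P + G(M - 1)) = 6927*(36 + (8 + √(-2 + (1 - 1)))) = 6927*(36 + (8 + √(-2 + 0))) = 6927*(36 + (8 + √(-2))) = 6927*(36 + (8 + I*√2)) = 6927*(44 + I*√2) = 304788 + 6927*I*√2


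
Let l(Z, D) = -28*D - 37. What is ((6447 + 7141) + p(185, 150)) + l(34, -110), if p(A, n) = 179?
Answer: 16810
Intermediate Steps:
l(Z, D) = -37 - 28*D
((6447 + 7141) + p(185, 150)) + l(34, -110) = ((6447 + 7141) + 179) + (-37 - 28*(-110)) = (13588 + 179) + (-37 + 3080) = 13767 + 3043 = 16810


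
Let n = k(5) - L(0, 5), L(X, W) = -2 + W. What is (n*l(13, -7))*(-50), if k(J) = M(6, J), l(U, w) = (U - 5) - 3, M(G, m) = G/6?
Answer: 500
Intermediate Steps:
M(G, m) = G/6 (M(G, m) = G*(⅙) = G/6)
l(U, w) = -8 + U (l(U, w) = (-5 + U) - 3 = -8 + U)
k(J) = 1 (k(J) = (⅙)*6 = 1)
n = -2 (n = 1 - (-2 + 5) = 1 - 1*3 = 1 - 3 = -2)
(n*l(13, -7))*(-50) = -2*(-8 + 13)*(-50) = -2*5*(-50) = -10*(-50) = 500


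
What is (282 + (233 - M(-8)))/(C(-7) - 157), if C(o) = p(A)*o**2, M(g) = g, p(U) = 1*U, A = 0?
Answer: -523/157 ≈ -3.3312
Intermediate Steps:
p(U) = U
C(o) = 0 (C(o) = 0*o**2 = 0)
(282 + (233 - M(-8)))/(C(-7) - 157) = (282 + (233 - 1*(-8)))/(0 - 157) = (282 + (233 + 8))/(-157) = (282 + 241)*(-1/157) = 523*(-1/157) = -523/157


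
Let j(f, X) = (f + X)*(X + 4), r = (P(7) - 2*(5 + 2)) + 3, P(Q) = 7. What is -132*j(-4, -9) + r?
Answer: -8584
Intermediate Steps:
r = -4 (r = (7 - 2*(5 + 2)) + 3 = (7 - 2*7) + 3 = (7 - 14) + 3 = -7 + 3 = -4)
j(f, X) = (4 + X)*(X + f) (j(f, X) = (X + f)*(4 + X) = (4 + X)*(X + f))
-132*j(-4, -9) + r = -132*((-9)² + 4*(-9) + 4*(-4) - 9*(-4)) - 4 = -132*(81 - 36 - 16 + 36) - 4 = -132*65 - 4 = -8580 - 4 = -8584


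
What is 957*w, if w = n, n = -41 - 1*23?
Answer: -61248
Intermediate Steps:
n = -64 (n = -41 - 23 = -64)
w = -64
957*w = 957*(-64) = -61248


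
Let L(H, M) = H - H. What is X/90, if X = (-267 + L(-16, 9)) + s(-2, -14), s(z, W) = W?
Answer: -281/90 ≈ -3.1222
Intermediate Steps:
L(H, M) = 0
X = -281 (X = (-267 + 0) - 14 = -267 - 14 = -281)
X/90 = -281/90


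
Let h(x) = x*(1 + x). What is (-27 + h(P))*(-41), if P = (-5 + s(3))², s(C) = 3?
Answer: 287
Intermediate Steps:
P = 4 (P = (-5 + 3)² = (-2)² = 4)
(-27 + h(P))*(-41) = (-27 + 4*(1 + 4))*(-41) = (-27 + 4*5)*(-41) = (-27 + 20)*(-41) = -7*(-41) = 287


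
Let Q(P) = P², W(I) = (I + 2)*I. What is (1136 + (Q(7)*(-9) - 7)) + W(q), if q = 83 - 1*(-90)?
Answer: 30963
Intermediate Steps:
q = 173 (q = 83 + 90 = 173)
W(I) = I*(2 + I) (W(I) = (2 + I)*I = I*(2 + I))
(1136 + (Q(7)*(-9) - 7)) + W(q) = (1136 + (7²*(-9) - 7)) + 173*(2 + 173) = (1136 + (49*(-9) - 7)) + 173*175 = (1136 + (-441 - 7)) + 30275 = (1136 - 448) + 30275 = 688 + 30275 = 30963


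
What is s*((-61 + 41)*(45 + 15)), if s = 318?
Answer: -381600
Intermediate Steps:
s*((-61 + 41)*(45 + 15)) = 318*((-61 + 41)*(45 + 15)) = 318*(-20*60) = 318*(-1200) = -381600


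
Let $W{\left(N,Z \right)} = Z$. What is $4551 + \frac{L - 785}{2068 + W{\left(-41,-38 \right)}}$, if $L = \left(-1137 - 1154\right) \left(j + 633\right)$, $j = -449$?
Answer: $\frac{8816201}{2030} \approx 4343.0$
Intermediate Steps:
$L = -421544$ ($L = \left(-1137 - 1154\right) \left(-449 + 633\right) = \left(-2291\right) 184 = -421544$)
$4551 + \frac{L - 785}{2068 + W{\left(-41,-38 \right)}} = 4551 + \frac{-421544 - 785}{2068 - 38} = 4551 - \frac{422329}{2030} = \frac{8816201}{2030}$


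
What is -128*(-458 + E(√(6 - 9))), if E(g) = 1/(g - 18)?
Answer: 6390784/109 + 128*I*√3/327 ≈ 58631.0 + 0.67799*I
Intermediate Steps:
E(g) = 1/(-18 + g)
-128*(-458 + E(√(6 - 9))) = -128*(-458 + 1/(-18 + √(6 - 9))) = -128*(-458 + 1/(-18 + √(-3))) = -128*(-458 + 1/(-18 + I*√3)) = 58624 - 128/(-18 + I*√3)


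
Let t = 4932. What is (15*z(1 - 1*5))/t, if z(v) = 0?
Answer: 0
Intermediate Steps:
(15*z(1 - 1*5))/t = (15*0)/4932 = 0*(1/4932) = 0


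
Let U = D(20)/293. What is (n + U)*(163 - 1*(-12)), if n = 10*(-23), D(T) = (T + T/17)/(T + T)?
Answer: -200483675/4981 ≈ -40250.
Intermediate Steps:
D(T) = 9/17 (D(T) = (T + T*(1/17))/((2*T)) = (T + T/17)*(1/(2*T)) = (18*T/17)*(1/(2*T)) = 9/17)
n = -230
U = 9/4981 (U = (9/17)/293 = (9/17)*(1/293) = 9/4981 ≈ 0.0018069)
(n + U)*(163 - 1*(-12)) = (-230 + 9/4981)*(163 - 1*(-12)) = -1145621*(163 + 12)/4981 = -1145621/4981*175 = -200483675/4981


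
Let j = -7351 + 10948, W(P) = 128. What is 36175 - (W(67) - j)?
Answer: 39644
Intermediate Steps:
j = 3597
36175 - (W(67) - j) = 36175 - (128 - 1*3597) = 36175 - (128 - 3597) = 36175 - 1*(-3469) = 36175 + 3469 = 39644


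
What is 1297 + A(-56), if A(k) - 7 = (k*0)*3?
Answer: 1304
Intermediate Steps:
A(k) = 7 (A(k) = 7 + (k*0)*3 = 7 + 0*3 = 7 + 0 = 7)
1297 + A(-56) = 1297 + 7 = 1304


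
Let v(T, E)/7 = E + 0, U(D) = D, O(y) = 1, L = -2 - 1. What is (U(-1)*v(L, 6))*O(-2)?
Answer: -42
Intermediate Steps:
L = -3
v(T, E) = 7*E (v(T, E) = 7*(E + 0) = 7*E)
(U(-1)*v(L, 6))*O(-2) = -7*6*1 = -1*42*1 = -42*1 = -42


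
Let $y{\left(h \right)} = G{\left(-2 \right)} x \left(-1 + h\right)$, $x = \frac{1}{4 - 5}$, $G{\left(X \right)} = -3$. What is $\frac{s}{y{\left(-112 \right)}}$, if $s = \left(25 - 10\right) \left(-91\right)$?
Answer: $\frac{455}{113} \approx 4.0266$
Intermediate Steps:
$x = -1$ ($x = \frac{1}{-1} = -1$)
$y{\left(h \right)} = -3 + 3 h$ ($y{\left(h \right)} = \left(-3\right) \left(-1\right) \left(-1 + h\right) = 3 \left(-1 + h\right) = -3 + 3 h$)
$s = -1365$ ($s = 15 \left(-91\right) = -1365$)
$\frac{s}{y{\left(-112 \right)}} = - \frac{1365}{-3 + 3 \left(-112\right)} = - \frac{1365}{-3 - 336} = - \frac{1365}{-339} = \left(-1365\right) \left(- \frac{1}{339}\right) = \frac{455}{113}$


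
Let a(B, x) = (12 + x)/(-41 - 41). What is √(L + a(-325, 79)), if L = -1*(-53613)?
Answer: 5*√14419454/82 ≈ 231.54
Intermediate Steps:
L = 53613
a(B, x) = -6/41 - x/82 (a(B, x) = (12 + x)/(-82) = (12 + x)*(-1/82) = -6/41 - x/82)
√(L + a(-325, 79)) = √(53613 + (-6/41 - 1/82*79)) = √(53613 + (-6/41 - 79/82)) = √(53613 - 91/82) = √(4396175/82) = 5*√14419454/82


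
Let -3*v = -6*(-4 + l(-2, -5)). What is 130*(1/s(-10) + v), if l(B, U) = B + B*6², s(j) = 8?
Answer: -81055/4 ≈ -20264.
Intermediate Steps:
l(B, U) = 37*B (l(B, U) = B + B*36 = B + 36*B = 37*B)
v = -156 (v = -(-2)*(-4 + 37*(-2)) = -(-2)*(-4 - 74) = -(-2)*(-78) = -⅓*468 = -156)
130*(1/s(-10) + v) = 130*(1/8 - 156) = 130*(⅛ - 156) = 130*(-1247/8) = -81055/4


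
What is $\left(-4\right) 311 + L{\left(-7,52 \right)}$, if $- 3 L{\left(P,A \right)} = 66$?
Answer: $-1266$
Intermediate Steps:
$L{\left(P,A \right)} = -22$ ($L{\left(P,A \right)} = \left(- \frac{1}{3}\right) 66 = -22$)
$\left(-4\right) 311 + L{\left(-7,52 \right)} = \left(-4\right) 311 - 22 = -1244 - 22 = -1266$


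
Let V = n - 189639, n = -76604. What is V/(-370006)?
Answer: 266243/370006 ≈ 0.71956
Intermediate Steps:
V = -266243 (V = -76604 - 189639 = -266243)
V/(-370006) = -266243/(-370006) = -266243*(-1/370006) = 266243/370006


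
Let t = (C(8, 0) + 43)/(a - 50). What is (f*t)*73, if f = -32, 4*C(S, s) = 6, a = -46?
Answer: 6497/6 ≈ 1082.8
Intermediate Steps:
C(S, s) = 3/2 (C(S, s) = (1/4)*6 = 3/2)
t = -89/192 (t = (3/2 + 43)/(-46 - 50) = (89/2)/(-96) = (89/2)*(-1/96) = -89/192 ≈ -0.46354)
(f*t)*73 = -32*(-89/192)*73 = (89/6)*73 = 6497/6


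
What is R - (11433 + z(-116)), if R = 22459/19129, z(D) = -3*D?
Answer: -6090170/517 ≈ -11780.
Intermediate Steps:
R = 607/517 (R = 22459*(1/19129) = 607/517 ≈ 1.1741)
R - (11433 + z(-116)) = 607/517 - (11433 - 3*(-116)) = 607/517 - (11433 + 348) = 607/517 - 1*11781 = 607/517 - 11781 = -6090170/517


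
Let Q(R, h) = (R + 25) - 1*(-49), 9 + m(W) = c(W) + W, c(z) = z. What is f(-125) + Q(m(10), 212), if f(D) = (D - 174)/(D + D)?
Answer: 21549/250 ≈ 86.196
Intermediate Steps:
f(D) = (-174 + D)/(2*D) (f(D) = (-174 + D)/((2*D)) = (-174 + D)*(1/(2*D)) = (-174 + D)/(2*D))
m(W) = -9 + 2*W (m(W) = -9 + (W + W) = -9 + 2*W)
Q(R, h) = 74 + R (Q(R, h) = (25 + R) + 49 = 74 + R)
f(-125) + Q(m(10), 212) = (½)*(-174 - 125)/(-125) + (74 + (-9 + 2*10)) = (½)*(-1/125)*(-299) + (74 + (-9 + 20)) = 299/250 + (74 + 11) = 299/250 + 85 = 21549/250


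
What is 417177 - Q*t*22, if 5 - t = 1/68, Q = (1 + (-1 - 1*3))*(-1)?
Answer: 14172831/34 ≈ 4.1685e+5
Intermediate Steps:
Q = 3 (Q = (1 + (-1 - 3))*(-1) = (1 - 4)*(-1) = -3*(-1) = 3)
t = 339/68 (t = 5 - 1/68 = 339/68 ≈ 4.9853)
417177 - Q*t*22 = 417177 - 3*(339/68)*22 = 417177 - 1017*22/68 = 417177 - 1*11187/34 = 417177 - 11187/34 = 14172831/34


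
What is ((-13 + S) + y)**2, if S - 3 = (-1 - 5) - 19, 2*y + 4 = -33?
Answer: 11449/4 ≈ 2862.3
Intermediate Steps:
y = -37/2 (y = -2 + (1/2)*(-33) = -2 - 33/2 = -37/2 ≈ -18.500)
S = -22 (S = 3 + ((-1 - 5) - 19) = 3 + (-6 - 19) = 3 - 25 = -22)
((-13 + S) + y)**2 = ((-13 - 22) - 37/2)**2 = (-35 - 37/2)**2 = (-107/2)**2 = 11449/4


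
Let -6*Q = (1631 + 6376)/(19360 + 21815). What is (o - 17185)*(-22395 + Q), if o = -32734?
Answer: 92062163245561/82350 ≈ 1.1179e+9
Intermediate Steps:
Q = -2669/82350 (Q = -(1631 + 6376)/(6*(19360 + 21815)) = -2669/(2*41175) = -1/6*2669/13725 = -2669/82350 ≈ -0.032410)
(o - 17185)*(-22395 + Q) = (-32734 - 17185)*(-22395 - 2669/82350) = -49919*(-1844230919/82350) = 92062163245561/82350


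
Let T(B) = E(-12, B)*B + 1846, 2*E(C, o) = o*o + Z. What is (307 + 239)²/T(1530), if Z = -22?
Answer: 10647/63956197 ≈ 0.00016647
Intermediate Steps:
E(C, o) = -11 + o²/2 (E(C, o) = (o*o - 22)/2 = (o² - 22)/2 = (-22 + o²)/2 = -11 + o²/2)
T(B) = 1846 + B*(-11 + B²/2) (T(B) = (-11 + B²/2)*B + 1846 = B*(-11 + B²/2) + 1846 = 1846 + B*(-11 + B²/2))
(307 + 239)²/T(1530) = (307 + 239)²/(1846 + (½)*1530*(-22 + 1530²)) = 546²/(1846 + (½)*1530*(-22 + 2340900)) = 298116/(1846 + (½)*1530*2340878) = 298116/(1846 + 1790771670) = 298116/1790773516 = 298116*(1/1790773516) = 10647/63956197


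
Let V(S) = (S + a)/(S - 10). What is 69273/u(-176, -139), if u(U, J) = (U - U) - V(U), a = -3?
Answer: -71982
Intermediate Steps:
V(S) = (-3 + S)/(-10 + S) (V(S) = (S - 3)/(S - 10) = (-3 + S)/(-10 + S))
u(U, J) = -(-3 + U)/(-10 + U) (u(U, J) = (U - U) - (-3 + U)/(-10 + U) = 0 - (-3 + U)/(-10 + U) = -(-3 + U)/(-10 + U))
69273/u(-176, -139) = 69273/(((3 - 1*(-176))/(-10 - 176))) = 69273/(((3 + 176)/(-186))) = 69273/((-1/186*179)) = 69273/(-179/186) = 69273*(-186/179) = -71982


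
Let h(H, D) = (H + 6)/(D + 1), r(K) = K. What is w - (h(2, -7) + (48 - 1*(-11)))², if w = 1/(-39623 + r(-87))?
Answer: -1188480599/357390 ≈ -3325.4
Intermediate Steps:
h(H, D) = (6 + H)/(1 + D)
w = -1/39710 (w = 1/(-39623 - 87) = 1/(-39710) = -1/39710 ≈ -2.5183e-5)
w - (h(2, -7) + (48 - 1*(-11)))² = -1/39710 - ((6 + 2)/(1 - 7) + (48 - 1*(-11)))² = -1/39710 - (8/(-6) + (48 + 11))² = -1/39710 - (-⅙*8 + 59)² = -1/39710 - (-4/3 + 59)² = -1/39710 - (173/3)² = -1/39710 - 1*29929/9 = -1/39710 - 29929/9 = -1188480599/357390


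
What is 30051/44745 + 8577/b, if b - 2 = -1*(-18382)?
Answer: 104026161/91399120 ≈ 1.1382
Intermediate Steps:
b = 18384 (b = 2 - 1*(-18382) = 2 + 18382 = 18384)
30051/44745 + 8577/b = 30051/44745 + 8577/18384 = 30051*(1/44745) + 8577*(1/18384) = 10017/14915 + 2859/6128 = 104026161/91399120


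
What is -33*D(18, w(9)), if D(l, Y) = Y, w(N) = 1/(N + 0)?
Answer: -11/3 ≈ -3.6667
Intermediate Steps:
w(N) = 1/N
-33*D(18, w(9)) = -33/9 = -33*⅑ = -11/3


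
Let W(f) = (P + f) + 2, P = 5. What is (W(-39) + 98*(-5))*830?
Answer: -433260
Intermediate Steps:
W(f) = 7 + f (W(f) = (5 + f) + 2 = 7 + f)
(W(-39) + 98*(-5))*830 = ((7 - 39) + 98*(-5))*830 = (-32 - 490)*830 = -522*830 = -433260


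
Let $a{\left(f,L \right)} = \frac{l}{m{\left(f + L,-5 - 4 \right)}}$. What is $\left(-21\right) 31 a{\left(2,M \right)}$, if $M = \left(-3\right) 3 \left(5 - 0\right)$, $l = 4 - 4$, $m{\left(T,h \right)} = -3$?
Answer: $0$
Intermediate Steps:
$l = 0$ ($l = 4 - 4 = 0$)
$M = -45$ ($M = - 9 \left(5 + 0\right) = \left(-9\right) 5 = -45$)
$a{\left(f,L \right)} = 0$ ($a{\left(f,L \right)} = \frac{0}{-3} = 0 \left(- \frac{1}{3}\right) = 0$)
$\left(-21\right) 31 a{\left(2,M \right)} = \left(-21\right) 31 \cdot 0 = \left(-651\right) 0 = 0$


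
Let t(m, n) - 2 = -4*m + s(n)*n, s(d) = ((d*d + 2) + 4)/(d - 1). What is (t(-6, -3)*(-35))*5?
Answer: -26075/4 ≈ -6518.8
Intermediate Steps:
s(d) = (6 + d²)/(-1 + d) (s(d) = ((d² + 2) + 4)/(-1 + d) = ((2 + d²) + 4)/(-1 + d) = (6 + d²)/(-1 + d))
t(m, n) = 2 - 4*m + n*(6 + n²)/(-1 + n) (t(m, n) = 2 + (-4*m + ((6 + n²)/(-1 + n))*n) = 2 + (-4*m + n*(6 + n²)/(-1 + n)) = 2 - 4*m + n*(6 + n²)/(-1 + n))
(t(-6, -3)*(-35))*5 = (((-3*(6 + (-3)²) + 2*(1 - 2*(-6))*(-1 - 3))/(-1 - 3))*(-35))*5 = (((-3*(6 + 9) + 2*(1 + 12)*(-4))/(-4))*(-35))*5 = (-(-3*15 + 2*13*(-4))/4*(-35))*5 = (-(-45 - 104)/4*(-35))*5 = (-¼*(-149)*(-35))*5 = ((149/4)*(-35))*5 = -5215/4*5 = -26075/4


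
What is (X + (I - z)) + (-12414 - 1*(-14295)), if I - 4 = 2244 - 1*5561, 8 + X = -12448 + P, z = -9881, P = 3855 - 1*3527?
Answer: -3679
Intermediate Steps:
P = 328 (P = 3855 - 3527 = 328)
X = -12128 (X = -8 + (-12448 + 328) = -8 - 12120 = -12128)
I = -3313 (I = 4 + (2244 - 1*5561) = 4 + (2244 - 5561) = 4 - 3317 = -3313)
(X + (I - z)) + (-12414 - 1*(-14295)) = (-12128 + (-3313 - 1*(-9881))) + (-12414 - 1*(-14295)) = (-12128 + (-3313 + 9881)) + (-12414 + 14295) = (-12128 + 6568) + 1881 = -5560 + 1881 = -3679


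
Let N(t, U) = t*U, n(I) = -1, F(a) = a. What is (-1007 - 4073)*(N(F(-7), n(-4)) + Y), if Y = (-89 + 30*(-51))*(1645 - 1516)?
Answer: 1060927520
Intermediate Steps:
Y = -208851 (Y = (-89 - 1530)*129 = -1619*129 = -208851)
N(t, U) = U*t
(-1007 - 4073)*(N(F(-7), n(-4)) + Y) = (-1007 - 4073)*(-1*(-7) - 208851) = -5080*(7 - 208851) = -5080*(-208844) = 1060927520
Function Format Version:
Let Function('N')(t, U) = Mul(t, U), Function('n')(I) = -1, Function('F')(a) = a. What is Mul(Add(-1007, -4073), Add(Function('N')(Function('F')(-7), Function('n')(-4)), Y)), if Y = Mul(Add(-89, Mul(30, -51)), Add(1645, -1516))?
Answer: 1060927520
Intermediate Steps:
Y = -208851 (Y = Mul(Add(-89, -1530), 129) = Mul(-1619, 129) = -208851)
Function('N')(t, U) = Mul(U, t)
Mul(Add(-1007, -4073), Add(Function('N')(Function('F')(-7), Function('n')(-4)), Y)) = Mul(Add(-1007, -4073), Add(Mul(-1, -7), -208851)) = Mul(-5080, Add(7, -208851)) = Mul(-5080, -208844) = 1060927520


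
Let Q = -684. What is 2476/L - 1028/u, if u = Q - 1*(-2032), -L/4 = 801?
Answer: -414460/269937 ≈ -1.5354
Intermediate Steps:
L = -3204 (L = -4*801 = -3204)
u = 1348 (u = -684 - 1*(-2032) = -684 + 2032 = 1348)
2476/L - 1028/u = 2476/(-3204) - 1028/1348 = 2476*(-1/3204) - 1028*1/1348 = -619/801 - 257/337 = -414460/269937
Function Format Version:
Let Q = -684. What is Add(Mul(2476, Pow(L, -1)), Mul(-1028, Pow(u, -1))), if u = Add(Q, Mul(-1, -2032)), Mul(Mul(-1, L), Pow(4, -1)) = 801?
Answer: Rational(-414460, 269937) ≈ -1.5354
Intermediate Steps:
L = -3204 (L = Mul(-4, 801) = -3204)
u = 1348 (u = Add(-684, Mul(-1, -2032)) = Add(-684, 2032) = 1348)
Add(Mul(2476, Pow(L, -1)), Mul(-1028, Pow(u, -1))) = Add(Mul(2476, Pow(-3204, -1)), Mul(-1028, Pow(1348, -1))) = Add(Mul(2476, Rational(-1, 3204)), Mul(-1028, Rational(1, 1348))) = Add(Rational(-619, 801), Rational(-257, 337)) = Rational(-414460, 269937)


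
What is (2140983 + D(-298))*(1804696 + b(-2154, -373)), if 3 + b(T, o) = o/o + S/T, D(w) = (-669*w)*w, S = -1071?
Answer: -74207350650121557/718 ≈ -1.0335e+14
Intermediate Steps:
D(w) = -669*w**2
b(T, o) = -2 - 1071/T (b(T, o) = -3 + (o/o - 1071/T) = -3 + (1 - 1071/T) = -2 - 1071/T)
(2140983 + D(-298))*(1804696 + b(-2154, -373)) = (2140983 - 669*(-298)**2)*(1804696 + (-2 - 1071/(-2154))) = (2140983 - 669*88804)*(1804696 + (-2 - 1071*(-1/2154))) = (2140983 - 59409876)*(1804696 + (-2 + 357/718)) = -57268893*(1804696 - 1079/718) = -57268893*1295770649/718 = -74207350650121557/718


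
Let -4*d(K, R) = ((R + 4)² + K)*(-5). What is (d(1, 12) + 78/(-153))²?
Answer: 4281215761/41616 ≈ 1.0287e+5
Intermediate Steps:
d(K, R) = 5*K/4 + 5*(4 + R)²/4 (d(K, R) = -((R + 4)² + K)*(-5)/4 = -((4 + R)² + K)*(-5)/4 = -(K + (4 + R)²)*(-5)/4 = -(-5*K - 5*(4 + R)²)/4 = 5*K/4 + 5*(4 + R)²/4)
(d(1, 12) + 78/(-153))² = (((5/4)*1 + 5*(4 + 12)²/4) + 78/(-153))² = ((5/4 + (5/4)*16²) + 78*(-1/153))² = ((5/4 + (5/4)*256) - 26/51)² = ((5/4 + 320) - 26/51)² = (1285/4 - 26/51)² = (65431/204)² = 4281215761/41616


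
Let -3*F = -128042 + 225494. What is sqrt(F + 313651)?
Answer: sqrt(281167) ≈ 530.25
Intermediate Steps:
F = -32484 (F = -(-128042 + 225494)/3 = -1/3*97452 = -32484)
sqrt(F + 313651) = sqrt(-32484 + 313651) = sqrt(281167)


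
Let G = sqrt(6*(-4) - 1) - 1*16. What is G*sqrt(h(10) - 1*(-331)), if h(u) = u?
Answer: sqrt(341)*(-16 + 5*I) ≈ -295.46 + 92.331*I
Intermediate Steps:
G = -16 + 5*I (G = sqrt(-24 - 1) - 16 = sqrt(-25) - 16 = 5*I - 16 = -16 + 5*I ≈ -16.0 + 5.0*I)
G*sqrt(h(10) - 1*(-331)) = (-16 + 5*I)*sqrt(10 - 1*(-331)) = (-16 + 5*I)*sqrt(10 + 331) = (-16 + 5*I)*sqrt(341) = sqrt(341)*(-16 + 5*I)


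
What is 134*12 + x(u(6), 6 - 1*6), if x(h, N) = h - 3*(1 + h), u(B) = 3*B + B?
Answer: 1557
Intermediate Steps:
u(B) = 4*B
x(h, N) = -3 - 2*h (x(h, N) = h + (-3 - 3*h) = -3 - 2*h)
134*12 + x(u(6), 6 - 1*6) = 134*12 + (-3 - 8*6) = 1608 + (-3 - 2*24) = 1608 + (-3 - 48) = 1608 - 51 = 1557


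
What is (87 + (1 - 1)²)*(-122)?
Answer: -10614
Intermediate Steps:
(87 + (1 - 1)²)*(-122) = (87 + 0²)*(-122) = (87 + 0)*(-122) = 87*(-122) = -10614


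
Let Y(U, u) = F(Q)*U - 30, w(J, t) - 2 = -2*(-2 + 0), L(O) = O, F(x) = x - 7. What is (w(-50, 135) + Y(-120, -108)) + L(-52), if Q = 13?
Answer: -796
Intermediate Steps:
F(x) = -7 + x
w(J, t) = 6 (w(J, t) = 2 - 2*(-2 + 0) = 2 - 2*(-2) = 2 + 4 = 6)
Y(U, u) = -30 + 6*U (Y(U, u) = (-7 + 13)*U - 30 = 6*U - 30 = -30 + 6*U)
(w(-50, 135) + Y(-120, -108)) + L(-52) = (6 + (-30 + 6*(-120))) - 52 = (6 + (-30 - 720)) - 52 = (6 - 750) - 52 = -744 - 52 = -796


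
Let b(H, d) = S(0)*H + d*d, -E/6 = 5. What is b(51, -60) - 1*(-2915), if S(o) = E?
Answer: 4985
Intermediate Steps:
E = -30 (E = -6*5 = -30)
S(o) = -30
b(H, d) = d² - 30*H (b(H, d) = -30*H + d*d = -30*H + d² = d² - 30*H)
b(51, -60) - 1*(-2915) = ((-60)² - 30*51) - 1*(-2915) = (3600 - 1530) + 2915 = 2070 + 2915 = 4985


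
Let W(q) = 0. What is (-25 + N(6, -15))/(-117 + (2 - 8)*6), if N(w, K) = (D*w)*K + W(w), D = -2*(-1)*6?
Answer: 65/9 ≈ 7.2222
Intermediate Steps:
D = 12 (D = 2*6 = 12)
N(w, K) = 12*K*w (N(w, K) = (12*w)*K + 0 = 12*K*w + 0 = 12*K*w)
(-25 + N(6, -15))/(-117 + (2 - 8)*6) = (-25 + 12*(-15)*6)/(-117 + (2 - 8)*6) = (-25 - 1080)/(-117 - 6*6) = -1105/(-117 - 36) = -1105/(-153) = -1105*(-1/153) = 65/9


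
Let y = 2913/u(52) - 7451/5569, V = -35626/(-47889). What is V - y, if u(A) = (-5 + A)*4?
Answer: -672497397829/50138442108 ≈ -13.413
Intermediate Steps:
u(A) = -20 + 4*A
V = 35626/47889 (V = -35626*(-1/47889) = 35626/47889 ≈ 0.74393)
y = 14821709/1046972 (y = 2913/(-20 + 4*52) - 7451/5569 = 2913/(-20 + 208) - 7451*1/5569 = 2913/188 - 7451/5569 = 14821709/1046972 ≈ 14.157)
V - y = 35626/47889 - 1*14821709/1046972 = 35626/47889 - 14821709/1046972 = -672497397829/50138442108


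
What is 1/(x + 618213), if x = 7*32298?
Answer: 1/844299 ≈ 1.1844e-6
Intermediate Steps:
x = 226086
1/(x + 618213) = 1/(226086 + 618213) = 1/844299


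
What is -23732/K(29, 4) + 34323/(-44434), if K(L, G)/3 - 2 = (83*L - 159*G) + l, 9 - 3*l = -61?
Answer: -72910255/14085578 ≈ -5.1762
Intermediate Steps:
l = 70/3 (l = 3 - ⅓*(-61) = 3 + 61/3 = 70/3 ≈ 23.333)
K(L, G) = 76 - 477*G + 249*L (K(L, G) = 6 + 3*((83*L - 159*G) + 70/3) = 6 + 3*((-159*G + 83*L) + 70/3) = 6 + 3*(70/3 - 159*G + 83*L) = 6 + (70 - 477*G + 249*L) = 76 - 477*G + 249*L)
-23732/K(29, 4) + 34323/(-44434) = -23732/(76 - 477*4 + 249*29) + 34323/(-44434) = -23732/(76 - 1908 + 7221) + 34323*(-1/44434) = -23732/5389 - 34323/44434 = -23732*1/5389 - 34323/44434 = -1396/317 - 34323/44434 = -72910255/14085578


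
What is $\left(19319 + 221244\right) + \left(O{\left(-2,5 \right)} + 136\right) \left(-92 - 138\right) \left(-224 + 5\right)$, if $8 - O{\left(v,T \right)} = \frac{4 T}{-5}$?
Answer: $7695323$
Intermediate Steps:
$O{\left(v,T \right)} = 8 + \frac{4 T}{5}$ ($O{\left(v,T \right)} = 8 - \frac{4 T}{-5} = 8 - 4 T \left(- \frac{1}{5}\right) = 8 - - \frac{4 T}{5} = 8 + \frac{4 T}{5}$)
$\left(19319 + 221244\right) + \left(O{\left(-2,5 \right)} + 136\right) \left(-92 - 138\right) \left(-224 + 5\right) = \left(19319 + 221244\right) + \left(\left(8 + \frac{4}{5} \cdot 5\right) + 136\right) \left(-92 - 138\right) \left(-224 + 5\right) = 240563 + \left(\left(8 + 4\right) + 136\right) \left(-230\right) \left(-219\right) = 240563 + \left(12 + 136\right) \left(-230\right) \left(-219\right) = 240563 + 148 \left(-230\right) \left(-219\right) = 240563 - -7454760 = 240563 + 7454760 = 7695323$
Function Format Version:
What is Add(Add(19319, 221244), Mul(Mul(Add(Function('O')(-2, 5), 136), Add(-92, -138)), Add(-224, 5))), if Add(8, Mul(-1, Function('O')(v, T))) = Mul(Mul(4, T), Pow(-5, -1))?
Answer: 7695323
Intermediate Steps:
Function('O')(v, T) = Add(8, Mul(Rational(4, 5), T)) (Function('O')(v, T) = Add(8, Mul(-1, Mul(Mul(4, T), Pow(-5, -1)))) = Add(8, Mul(-1, Mul(Mul(4, T), Rational(-1, 5)))) = Add(8, Mul(-1, Mul(Rational(-4, 5), T))) = Add(8, Mul(Rational(4, 5), T)))
Add(Add(19319, 221244), Mul(Mul(Add(Function('O')(-2, 5), 136), Add(-92, -138)), Add(-224, 5))) = Add(Add(19319, 221244), Mul(Mul(Add(Add(8, Mul(Rational(4, 5), 5)), 136), Add(-92, -138)), Add(-224, 5))) = Add(240563, Mul(Mul(Add(Add(8, 4), 136), -230), -219)) = Add(240563, Mul(Mul(Add(12, 136), -230), -219)) = Add(240563, Mul(Mul(148, -230), -219)) = Add(240563, Mul(-34040, -219)) = Add(240563, 7454760) = 7695323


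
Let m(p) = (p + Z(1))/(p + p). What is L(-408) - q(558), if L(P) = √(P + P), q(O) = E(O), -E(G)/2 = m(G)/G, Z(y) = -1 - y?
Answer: 139/77841 + 4*I*√51 ≈ 0.0017857 + 28.566*I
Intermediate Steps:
m(p) = (-2 + p)/(2*p) (m(p) = (p + (-1 - 1*1))/(p + p) = (p + (-1 - 1))/((2*p)) = (p - 2)*(1/(2*p)) = (-2 + p)*(1/(2*p)) = (-2 + p)/(2*p))
E(G) = -(-2 + G)/G² (E(G) = -2*(-2 + G)/(2*G)/G = -(-2 + G)/G²)
q(O) = (2 - O)/O²
L(P) = √2*√P (L(P) = √(2*P) = √2*√P)
L(-408) - q(558) = √2*√(-408) - (2 - 1*558)/558² = √2*(2*I*√102) - (2 - 558)/311364 = 4*I*√51 - (-556)/311364 = 4*I*√51 - 1*(-139/77841) = 4*I*√51 + 139/77841 = 139/77841 + 4*I*√51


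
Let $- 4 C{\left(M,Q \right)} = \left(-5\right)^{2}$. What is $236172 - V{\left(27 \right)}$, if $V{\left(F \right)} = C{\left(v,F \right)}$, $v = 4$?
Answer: $\frac{944713}{4} \approx 2.3618 \cdot 10^{5}$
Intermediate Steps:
$C{\left(M,Q \right)} = - \frac{25}{4}$ ($C{\left(M,Q \right)} = - \frac{\left(-5\right)^{2}}{4} = \left(- \frac{1}{4}\right) 25 = - \frac{25}{4}$)
$V{\left(F \right)} = - \frac{25}{4}$
$236172 - V{\left(27 \right)} = 236172 - - \frac{25}{4} = 236172 + \frac{25}{4} = \frac{944713}{4}$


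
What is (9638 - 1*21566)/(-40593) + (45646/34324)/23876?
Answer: 232787746875/792065909896 ≈ 0.29390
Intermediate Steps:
(9638 - 1*21566)/(-40593) + (45646/34324)/23876 = (9638 - 21566)*(-1/40593) + (45646*(1/34324))*(1/23876) = -11928*(-1/40593) + (22823/17162)*(1/23876) = 568/1933 + 22823/409759912 = 232787746875/792065909896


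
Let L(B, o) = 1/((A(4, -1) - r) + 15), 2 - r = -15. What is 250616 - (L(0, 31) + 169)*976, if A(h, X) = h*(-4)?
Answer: 771536/9 ≈ 85726.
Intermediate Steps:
r = 17 (r = 2 - 1*(-15) = 2 + 15 = 17)
A(h, X) = -4*h
L(B, o) = -1/18 (L(B, o) = 1/((-4*4 - 1*17) + 15) = 1/((-16 - 17) + 15) = 1/(-33 + 15) = 1/(-18) = -1/18)
250616 - (L(0, 31) + 169)*976 = 250616 - (-1/18 + 169)*976 = 250616 - 3041*976/18 = 250616 - 1*1484008/9 = 250616 - 1484008/9 = 771536/9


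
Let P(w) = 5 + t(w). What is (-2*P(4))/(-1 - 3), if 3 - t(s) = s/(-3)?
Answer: 14/3 ≈ 4.6667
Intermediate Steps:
t(s) = 3 + s/3 (t(s) = 3 - s/(-3) = 3 - s*(-1)/3 = 3 - (-1)*s/3 = 3 + s/3)
P(w) = 8 + w/3 (P(w) = 5 + (3 + w/3) = 8 + w/3)
(-2*P(4))/(-1 - 3) = (-2*(8 + (1/3)*4))/(-1 - 3) = -2*(8 + 4/3)/(-4) = -2*28/3*(-1/4) = -56/3*(-1/4) = 14/3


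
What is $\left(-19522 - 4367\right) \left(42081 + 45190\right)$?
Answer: $-2084816919$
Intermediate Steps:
$\left(-19522 - 4367\right) \left(42081 + 45190\right) = \left(-23889\right) 87271 = -2084816919$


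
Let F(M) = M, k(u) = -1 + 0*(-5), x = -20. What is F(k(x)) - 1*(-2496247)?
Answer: 2496246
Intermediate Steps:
k(u) = -1 (k(u) = -1 + 0 = -1)
F(k(x)) - 1*(-2496247) = -1 - 1*(-2496247) = -1 + 2496247 = 2496246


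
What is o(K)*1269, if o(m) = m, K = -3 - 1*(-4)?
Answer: 1269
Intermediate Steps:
K = 1 (K = -3 + 4 = 1)
o(K)*1269 = 1*1269 = 1269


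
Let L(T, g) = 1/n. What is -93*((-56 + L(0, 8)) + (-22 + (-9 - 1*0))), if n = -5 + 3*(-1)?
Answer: 64821/8 ≈ 8102.6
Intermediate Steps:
n = -8 (n = -5 - 3 = -8)
L(T, g) = -⅛ (L(T, g) = 1/(-8) = -⅛)
-93*((-56 + L(0, 8)) + (-22 + (-9 - 1*0))) = -93*((-56 - ⅛) + (-22 + (-9 - 1*0))) = -93*(-449/8 + (-22 + (-9 + 0))) = -93*(-449/8 + (-22 - 9)) = -93*(-449/8 - 31) = -93*(-697/8) = 64821/8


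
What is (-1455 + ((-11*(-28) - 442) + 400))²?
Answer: 1413721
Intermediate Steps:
(-1455 + ((-11*(-28) - 442) + 400))² = (-1455 + ((308 - 442) + 400))² = (-1455 + (-134 + 400))² = (-1455 + 266)² = (-1189)² = 1413721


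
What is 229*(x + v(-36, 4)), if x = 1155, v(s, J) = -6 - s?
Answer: 271365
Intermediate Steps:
229*(x + v(-36, 4)) = 229*(1155 + (-6 - 1*(-36))) = 229*(1155 + (-6 + 36)) = 229*(1155 + 30) = 229*1185 = 271365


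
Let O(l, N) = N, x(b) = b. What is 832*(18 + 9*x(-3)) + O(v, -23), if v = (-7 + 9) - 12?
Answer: -7511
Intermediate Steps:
v = -10 (v = 2 - 12 = -10)
832*(18 + 9*x(-3)) + O(v, -23) = 832*(18 + 9*(-3)) - 23 = 832*(18 - 27) - 23 = 832*(-9) - 23 = -7488 - 23 = -7511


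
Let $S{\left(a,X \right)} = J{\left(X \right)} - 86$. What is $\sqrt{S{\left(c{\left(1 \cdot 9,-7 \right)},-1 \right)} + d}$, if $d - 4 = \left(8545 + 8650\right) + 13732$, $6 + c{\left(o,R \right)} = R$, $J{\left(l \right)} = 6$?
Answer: $\sqrt{30851} \approx 175.64$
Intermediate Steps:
$c{\left(o,R \right)} = -6 + R$
$S{\left(a,X \right)} = -80$ ($S{\left(a,X \right)} = 6 - 86 = -80$)
$d = 30931$ ($d = 4 + \left(\left(8545 + 8650\right) + 13732\right) = 4 + \left(17195 + 13732\right) = 4 + 30927 = 30931$)
$\sqrt{S{\left(c{\left(1 \cdot 9,-7 \right)},-1 \right)} + d} = \sqrt{-80 + 30931} = \sqrt{30851}$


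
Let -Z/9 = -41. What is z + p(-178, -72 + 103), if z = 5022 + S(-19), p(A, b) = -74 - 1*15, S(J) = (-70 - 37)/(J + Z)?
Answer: 1726443/350 ≈ 4932.7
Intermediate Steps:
Z = 369 (Z = -9*(-41) = 369)
S(J) = -107/(369 + J) (S(J) = (-70 - 37)/(J + 369) = -107/(369 + J))
p(A, b) = -89 (p(A, b) = -74 - 15 = -89)
z = 1757593/350 (z = 5022 - 107/(369 - 19) = 5022 - 107/350 = 1757593/350 ≈ 5021.7)
z + p(-178, -72 + 103) = 1757593/350 - 89 = 1726443/350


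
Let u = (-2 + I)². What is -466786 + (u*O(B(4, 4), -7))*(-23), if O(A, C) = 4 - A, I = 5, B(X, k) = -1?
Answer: -467821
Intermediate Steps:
u = 9 (u = (-2 + 5)² = 3² = 9)
-466786 + (u*O(B(4, 4), -7))*(-23) = -466786 + (9*(4 - 1*(-1)))*(-23) = -466786 + (9*(4 + 1))*(-23) = -466786 + (9*5)*(-23) = -466786 + 45*(-23) = -466786 - 1035 = -467821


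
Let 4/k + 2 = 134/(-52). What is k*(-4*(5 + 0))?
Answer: 2080/119 ≈ 17.479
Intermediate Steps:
k = -104/119 (k = 4/(-2 + 134/(-52)) = 4/(-2 + 134*(-1/52)) = 4/(-2 - 67/26) = 4/(-119/26) = 4*(-26/119) = -104/119 ≈ -0.87395)
k*(-4*(5 + 0)) = -(-416)*(5 + 0)/119 = -(-416)*5/119 = -104/119*(-20) = 2080/119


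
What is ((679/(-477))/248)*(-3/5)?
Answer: 679/197160 ≈ 0.0034439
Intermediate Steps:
((679/(-477))/248)*(-3/5) = ((679*(-1/477))*(1/248))*(-3*⅕) = -679/477*1/248*(-⅗) = -679/118296*(-⅗) = 679/197160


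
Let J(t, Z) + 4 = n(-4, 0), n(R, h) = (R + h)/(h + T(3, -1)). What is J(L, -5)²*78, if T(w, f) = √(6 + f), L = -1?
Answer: 7488/5 + 2496*√5/5 ≈ 2613.8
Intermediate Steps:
n(R, h) = (R + h)/(h + √5) (n(R, h) = (R + h)/(h + √(6 - 1)) = (R + h)/(h + √5))
J(t, Z) = -4 - 4*√5/5 (J(t, Z) = -4 + (-4 + 0)/(0 + √5) = -4 - 4/√5 = -4 + (√5/5)*(-4) = -4 - 4*√5/5)
J(L, -5)²*78 = (-4 - 4*√5/5)²*78 = 78*(-4 - 4*√5/5)²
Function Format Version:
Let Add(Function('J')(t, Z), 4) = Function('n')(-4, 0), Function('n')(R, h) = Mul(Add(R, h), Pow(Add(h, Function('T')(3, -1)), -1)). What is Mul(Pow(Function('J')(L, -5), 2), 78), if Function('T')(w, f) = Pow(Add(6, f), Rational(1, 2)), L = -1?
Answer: Add(Rational(7488, 5), Mul(Rational(2496, 5), Pow(5, Rational(1, 2)))) ≈ 2613.8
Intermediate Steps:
Function('n')(R, h) = Mul(Pow(Add(h, Pow(5, Rational(1, 2))), -1), Add(R, h)) (Function('n')(R, h) = Mul(Add(R, h), Pow(Add(h, Pow(Add(6, -1), Rational(1, 2))), -1)) = Mul(Add(R, h), Pow(Add(h, Pow(5, Rational(1, 2))), -1)) = Mul(Pow(Add(h, Pow(5, Rational(1, 2))), -1), Add(R, h)))
Function('J')(t, Z) = Add(-4, Mul(Rational(-4, 5), Pow(5, Rational(1, 2)))) (Function('J')(t, Z) = Add(-4, Mul(Pow(Add(0, Pow(5, Rational(1, 2))), -1), Add(-4, 0))) = Add(-4, Mul(Pow(Pow(5, Rational(1, 2)), -1), -4)) = Add(-4, Mul(Mul(Rational(1, 5), Pow(5, Rational(1, 2))), -4)) = Add(-4, Mul(Rational(-4, 5), Pow(5, Rational(1, 2)))))
Mul(Pow(Function('J')(L, -5), 2), 78) = Mul(Pow(Add(-4, Mul(Rational(-4, 5), Pow(5, Rational(1, 2)))), 2), 78) = Mul(78, Pow(Add(-4, Mul(Rational(-4, 5), Pow(5, Rational(1, 2)))), 2))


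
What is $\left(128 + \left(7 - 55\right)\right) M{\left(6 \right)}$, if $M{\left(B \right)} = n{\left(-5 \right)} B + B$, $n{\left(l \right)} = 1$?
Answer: $960$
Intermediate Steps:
$M{\left(B \right)} = 2 B$ ($M{\left(B \right)} = 1 B + B = B + B = 2 B$)
$\left(128 + \left(7 - 55\right)\right) M{\left(6 \right)} = \left(128 + \left(7 - 55\right)\right) 2 \cdot 6 = \left(128 + \left(7 - 55\right)\right) 12 = \left(128 - 48\right) 12 = 80 \cdot 12 = 960$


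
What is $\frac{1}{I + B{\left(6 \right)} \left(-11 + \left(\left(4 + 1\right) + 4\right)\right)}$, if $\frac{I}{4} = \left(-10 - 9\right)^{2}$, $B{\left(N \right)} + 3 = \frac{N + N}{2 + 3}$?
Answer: $\frac{5}{7226} \approx 0.00069195$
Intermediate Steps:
$B{\left(N \right)} = -3 + \frac{2 N}{5}$ ($B{\left(N \right)} = -3 + \frac{N + N}{2 + 3} = -3 + \frac{2 N}{5}$)
$I = 1444$ ($I = 4 \left(-10 - 9\right)^{2} = 4 \left(-19\right)^{2} = 4 \cdot 361 = 1444$)
$\frac{1}{I + B{\left(6 \right)} \left(-11 + \left(\left(4 + 1\right) + 4\right)\right)} = \frac{1}{1444 + \left(-3 + \frac{2}{5} \cdot 6\right) \left(-11 + \left(\left(4 + 1\right) + 4\right)\right)} = \frac{1}{1444 + \left(-3 + \frac{12}{5}\right) \left(-11 + \left(5 + 4\right)\right)} = \frac{1}{1444 - \frac{3 \left(-11 + 9\right)}{5}} = \frac{1}{1444 - - \frac{6}{5}} = \frac{1}{1444 + \frac{6}{5}} = \frac{1}{\frac{7226}{5}} = \frac{5}{7226}$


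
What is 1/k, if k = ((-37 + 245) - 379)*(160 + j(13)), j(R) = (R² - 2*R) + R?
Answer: -1/54036 ≈ -1.8506e-5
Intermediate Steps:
j(R) = R² - R
k = -54036 (k = ((-37 + 245) - 379)*(160 + 13*(-1 + 13)) = (208 - 379)*(160 + 13*12) = -171*(160 + 156) = -171*316 = -54036)
1/k = 1/(-54036) = -1/54036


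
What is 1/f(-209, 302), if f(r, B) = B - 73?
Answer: 1/229 ≈ 0.0043668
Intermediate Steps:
f(r, B) = -73 + B
1/f(-209, 302) = 1/(-73 + 302) = 1/229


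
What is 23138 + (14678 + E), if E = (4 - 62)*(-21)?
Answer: 39034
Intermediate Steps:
E = 1218 (E = -58*(-21) = 1218)
23138 + (14678 + E) = 23138 + (14678 + 1218) = 23138 + 15896 = 39034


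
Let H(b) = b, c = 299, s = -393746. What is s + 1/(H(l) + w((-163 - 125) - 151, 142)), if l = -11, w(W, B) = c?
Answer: -113398847/288 ≈ -3.9375e+5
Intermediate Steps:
w(W, B) = 299
s + 1/(H(l) + w((-163 - 125) - 151, 142)) = -393746 + 1/(-11 + 299) = -393746 + 1/288 = -113398847/288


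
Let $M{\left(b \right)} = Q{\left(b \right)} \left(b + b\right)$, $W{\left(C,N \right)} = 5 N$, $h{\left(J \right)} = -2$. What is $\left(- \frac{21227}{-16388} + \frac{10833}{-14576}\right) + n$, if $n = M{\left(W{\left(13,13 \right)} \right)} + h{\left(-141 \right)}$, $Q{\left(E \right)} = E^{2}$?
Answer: $\frac{32799954728643}{59717872} \approx 5.4925 \cdot 10^{5}$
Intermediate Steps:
$M{\left(b \right)} = 2 b^{3}$ ($M{\left(b \right)} = b^{2} \left(b + b\right) = b^{2} \cdot 2 b = 2 b^{3}$)
$n = 549248$ ($n = 2 \left(5 \cdot 13\right)^{3} - 2 = 2 \cdot 65^{3} - 2 = 2 \cdot 274625 - 2 = 549250 - 2 = 549248$)
$\left(- \frac{21227}{-16388} + \frac{10833}{-14576}\right) + n = \left(- \frac{21227}{-16388} + \frac{10833}{-14576}\right) + 549248 = \left(\left(-21227\right) \left(- \frac{1}{16388}\right) + 10833 \left(- \frac{1}{14576}\right)\right) + 549248 = \left(\frac{21227}{16388} - \frac{10833}{14576}\right) + 549248 = \frac{32968387}{59717872} + 549248 = \frac{32799954728643}{59717872}$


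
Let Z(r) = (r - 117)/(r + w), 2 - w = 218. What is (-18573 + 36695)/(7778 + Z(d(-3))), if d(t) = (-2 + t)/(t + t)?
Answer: 23395502/10042095 ≈ 2.3297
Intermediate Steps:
w = -216 (w = 2 - 1*218 = 2 - 218 = -216)
d(t) = (-2 + t)/(2*t) (d(t) = (-2 + t)/((2*t)) = (-2 + t)*(1/(2*t)) = (-2 + t)/(2*t))
Z(r) = (-117 + r)/(-216 + r) (Z(r) = (r - 117)/(r - 216) = (-117 + r)/(-216 + r))
(-18573 + 36695)/(7778 + Z(d(-3))) = (-18573 + 36695)/(7778 + (-117 + (½)*(-2 - 3)/(-3))/(-216 + (½)*(-2 - 3)/(-3))) = 18122/(7778 + (-117 + (½)*(-⅓)*(-5))/(-216 + (½)*(-⅓)*(-5))) = 18122/(7778 + (-117 + ⅚)/(-216 + ⅚)) = 18122/(7778 - 697/6/(-1291/6)) = 18122/(7778 - 6/1291*(-697/6)) = 18122/(7778 + 697/1291) = 18122/(10042095/1291) = 18122*(1291/10042095) = 23395502/10042095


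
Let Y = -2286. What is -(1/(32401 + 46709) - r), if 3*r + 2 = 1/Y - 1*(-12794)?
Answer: 21420139244/5023485 ≈ 4264.0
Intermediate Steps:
r = 29242511/6858 (r = -⅔ + (1/(-2286) - 1*(-12794))/3 = -⅔ + (-1/2286 + 12794)/3 = -⅔ + (⅓)*(29247083/2286) = -⅔ + 29247083/6858 = 29242511/6858 ≈ 4264.0)
-(1/(32401 + 46709) - r) = -(1/(32401 + 46709) - 1*29242511/6858) = -(1/79110 - 29242511/6858) = -1*(-21420139244/5023485) = 21420139244/5023485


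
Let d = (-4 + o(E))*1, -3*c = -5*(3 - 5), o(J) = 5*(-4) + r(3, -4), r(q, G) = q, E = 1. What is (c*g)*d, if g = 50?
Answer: 3500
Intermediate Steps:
o(J) = -17 (o(J) = 5*(-4) + 3 = -20 + 3 = -17)
c = -10/3 (c = -(-5)*(3 - 5)/3 = -(-5)*(-2)/3 = -1/3*10 = -10/3 ≈ -3.3333)
d = -21 (d = (-4 - 17)*1 = -21*1 = -21)
(c*g)*d = -10/3*50*(-21) = -500/3*(-21) = 3500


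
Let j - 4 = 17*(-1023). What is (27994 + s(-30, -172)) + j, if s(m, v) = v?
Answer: 10435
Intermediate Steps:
j = -17387 (j = 4 + 17*(-1023) = 4 - 17391 = -17387)
(27994 + s(-30, -172)) + j = (27994 - 172) - 17387 = 27822 - 17387 = 10435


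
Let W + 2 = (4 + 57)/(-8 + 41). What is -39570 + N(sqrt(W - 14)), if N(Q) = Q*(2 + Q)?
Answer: -1306277/33 + 2*I*sqrt(15411)/33 ≈ -39584.0 + 7.5237*I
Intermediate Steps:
W = -5/33 (W = -2 + (4 + 57)/(-8 + 41) = -2 + 61/33 = -5/33 ≈ -0.15152)
-39570 + N(sqrt(W - 14)) = -39570 + sqrt(-5/33 - 14)*(2 + sqrt(-5/33 - 14)) = -39570 + sqrt(-467/33)*(2 + sqrt(-467/33)) = -39570 + (I*sqrt(15411)/33)*(2 + I*sqrt(15411)/33) = -39570 + I*sqrt(15411)*(2 + I*sqrt(15411)/33)/33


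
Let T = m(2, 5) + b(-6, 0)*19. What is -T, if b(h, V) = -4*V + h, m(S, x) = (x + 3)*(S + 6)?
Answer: 50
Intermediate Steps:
m(S, x) = (3 + x)*(6 + S)
b(h, V) = h - 4*V
T = -50 (T = (18 + 3*2 + 6*5 + 2*5) + (-6 - 4*0)*19 = (18 + 6 + 30 + 10) + (-6 + 0)*19 = 64 - 6*19 = 64 - 114 = -50)
-T = -1*(-50) = 50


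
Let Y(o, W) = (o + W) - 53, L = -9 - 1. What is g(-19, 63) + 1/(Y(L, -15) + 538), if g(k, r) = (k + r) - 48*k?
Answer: 439761/460 ≈ 956.00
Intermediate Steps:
g(k, r) = r - 47*k
L = -10
Y(o, W) = -53 + W + o (Y(o, W) = (W + o) - 53 = -53 + W + o)
g(-19, 63) + 1/(Y(L, -15) + 538) = (63 - 47*(-19)) + 1/((-53 - 15 - 10) + 538) = (63 + 893) + 1/(-78 + 538) = 956 + 1/460 = 439761/460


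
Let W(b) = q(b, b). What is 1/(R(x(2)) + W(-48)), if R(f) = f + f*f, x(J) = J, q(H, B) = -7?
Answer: -1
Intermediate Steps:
R(f) = f + f²
W(b) = -7
1/(R(x(2)) + W(-48)) = 1/(2*(1 + 2) - 7) = 1/(2*3 - 7) = 1/(6 - 7) = 1/(-1) = -1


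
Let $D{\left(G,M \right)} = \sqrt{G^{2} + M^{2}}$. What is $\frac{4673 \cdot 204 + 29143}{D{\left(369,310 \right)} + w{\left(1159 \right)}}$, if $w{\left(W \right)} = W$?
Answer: $\frac{227728433}{222204} - \frac{196487 \sqrt{232261}}{222204} \approx 598.7$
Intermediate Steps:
$\frac{4673 \cdot 204 + 29143}{D{\left(369,310 \right)} + w{\left(1159 \right)}} = \frac{4673 \cdot 204 + 29143}{\sqrt{369^{2} + 310^{2}} + 1159} = \frac{953292 + 29143}{\sqrt{136161 + 96100} + 1159} = \frac{982435}{\sqrt{232261} + 1159} = \frac{982435}{1159 + \sqrt{232261}}$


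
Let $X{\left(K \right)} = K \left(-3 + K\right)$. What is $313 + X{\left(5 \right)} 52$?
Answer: $833$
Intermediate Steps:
$313 + X{\left(5 \right)} 52 = 313 + 5 \left(-3 + 5\right) 52 = 313 + 5 \cdot 2 \cdot 52 = 313 + 10 \cdot 52 = 313 + 520 = 833$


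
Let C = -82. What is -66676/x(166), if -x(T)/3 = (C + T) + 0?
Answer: 16669/63 ≈ 264.59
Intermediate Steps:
x(T) = 246 - 3*T (x(T) = -3*((-82 + T) + 0) = -3*(-82 + T) = 246 - 3*T)
-66676/x(166) = -66676/(246 - 3*166) = -66676/(246 - 498) = -66676/(-252) = -66676*(-1/252) = 16669/63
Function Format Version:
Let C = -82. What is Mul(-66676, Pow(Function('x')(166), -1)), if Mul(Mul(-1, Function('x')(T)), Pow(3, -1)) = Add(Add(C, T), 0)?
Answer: Rational(16669, 63) ≈ 264.59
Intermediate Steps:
Function('x')(T) = Add(246, Mul(-3, T)) (Function('x')(T) = Mul(-3, Add(Add(-82, T), 0)) = Mul(-3, Add(-82, T)) = Add(246, Mul(-3, T)))
Mul(-66676, Pow(Function('x')(166), -1)) = Mul(-66676, Pow(Add(246, Mul(-3, 166)), -1)) = Mul(-66676, Pow(Add(246, -498), -1)) = Mul(-66676, Pow(-252, -1)) = Mul(-66676, Rational(-1, 252)) = Rational(16669, 63)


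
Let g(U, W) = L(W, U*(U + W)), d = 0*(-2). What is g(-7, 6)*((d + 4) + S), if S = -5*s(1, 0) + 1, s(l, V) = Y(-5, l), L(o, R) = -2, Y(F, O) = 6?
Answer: 50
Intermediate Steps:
d = 0
g(U, W) = -2
s(l, V) = 6
S = -29 (S = -5*6 + 1 = -30 + 1 = -29)
g(-7, 6)*((d + 4) + S) = -2*((0 + 4) - 29) = -2*(4 - 29) = -2*(-25) = 50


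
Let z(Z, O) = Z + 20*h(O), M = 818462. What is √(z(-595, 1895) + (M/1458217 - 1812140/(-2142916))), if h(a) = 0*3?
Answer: I*√362262564433219834444251306/781209135193 ≈ 24.364*I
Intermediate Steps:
h(a) = 0
z(Z, O) = Z (z(Z, O) = Z + 20*0 = Z + 0 = Z)
√(z(-595, 1895) + (M/1458217 - 1812140/(-2142916))) = √(-595 + (818462/1458217 - 1812140/(-2142916))) = √(-595 + (818462*(1/1458217) - 1812140*(-1/2142916))) = √(-595 + (818462/1458217 + 453035/535729)) = √(-595 + 1099097167393/781209135193) = √(-463720338272442/781209135193) = I*√362262564433219834444251306/781209135193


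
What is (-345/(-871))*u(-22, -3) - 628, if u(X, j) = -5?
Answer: -548713/871 ≈ -629.98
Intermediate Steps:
(-345/(-871))*u(-22, -3) - 628 = -345/(-871)*(-5) - 628 = -345*(-1/871)*(-5) - 628 = (345/871)*(-5) - 628 = -1725/871 - 628 = -548713/871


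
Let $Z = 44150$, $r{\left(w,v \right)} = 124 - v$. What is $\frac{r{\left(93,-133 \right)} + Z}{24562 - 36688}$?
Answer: $- \frac{44407}{12126} \approx -3.6621$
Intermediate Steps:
$\frac{r{\left(93,-133 \right)} + Z}{24562 - 36688} = \frac{\left(124 - -133\right) + 44150}{24562 - 36688} = \frac{\left(124 + 133\right) + 44150}{-12126} = \left(257 + 44150\right) \left(- \frac{1}{12126}\right) = 44407 \left(- \frac{1}{12126}\right) = - \frac{44407}{12126}$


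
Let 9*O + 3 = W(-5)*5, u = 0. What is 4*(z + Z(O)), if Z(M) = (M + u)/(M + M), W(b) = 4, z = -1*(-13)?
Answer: 54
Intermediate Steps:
z = 13
O = 17/9 (O = -⅓ + (4*5)/9 = -⅓ + (⅑)*20 = -⅓ + 20/9 = 17/9 ≈ 1.8889)
Z(M) = ½ (Z(M) = (M + 0)/(M + M) = M/((2*M)) = M*(1/(2*M)) = ½)
4*(z + Z(O)) = 4*(13 + ½) = 4*(27/2) = 54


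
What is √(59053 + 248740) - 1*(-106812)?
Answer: 106812 + √307793 ≈ 1.0737e+5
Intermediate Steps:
√(59053 + 248740) - 1*(-106812) = √307793 + 106812 = 106812 + √307793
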